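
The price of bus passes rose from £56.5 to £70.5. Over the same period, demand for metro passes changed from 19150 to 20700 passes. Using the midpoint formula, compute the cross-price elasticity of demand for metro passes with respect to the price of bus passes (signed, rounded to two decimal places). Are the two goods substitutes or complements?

%ΔQ_{metro passes} = (20700 − 19150)/avg = 1550/19925 = 0.077791…
%ΔP_{bus passes} = (70.5 − 56.5)/avg = 14/63.5 = 0.220472…
E_cross = (1550/19925) / (14/63.5) = 0.3528…
E_cross > 0 ⇒ the goods are substitutes.

0.35; substitutes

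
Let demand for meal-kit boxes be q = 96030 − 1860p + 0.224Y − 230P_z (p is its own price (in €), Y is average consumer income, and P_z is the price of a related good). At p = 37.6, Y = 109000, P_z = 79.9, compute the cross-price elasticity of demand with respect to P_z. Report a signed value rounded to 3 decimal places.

-0.572

At the given values, q = 96030 − 1860(37.6) + 0.224(109000) − 230(79.9) = 32133.
∂q/∂P_z = -230.
E = (-230) × (79.9/32133) = -0.57190…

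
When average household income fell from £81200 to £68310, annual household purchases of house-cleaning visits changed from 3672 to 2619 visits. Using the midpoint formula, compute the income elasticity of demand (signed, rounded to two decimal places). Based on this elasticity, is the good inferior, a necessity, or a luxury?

%ΔQ = (2619 − 3672)/[( 3672 + 2619)/2] = -1053/3145.5 = -0.334763…
%ΔIncome = (68310 − 81200)/[( 81200 + 68310)/2] = -12890/74755 = -0.172429…
E_income = (-1053/3145.5) / (-12890/74755) = 1.9414…
E_income > 1 ⇒ normal good, luxury.

1.94; luxury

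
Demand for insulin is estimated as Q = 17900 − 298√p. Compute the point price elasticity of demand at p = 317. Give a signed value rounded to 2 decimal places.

dQ/dp = −298/(2√p) = -8.36867. At p = 317, Q = 12594.3.
Ed = (dQ/dp)·(p/Q) = (-8.36867) × (317/12594.3) = -0.2106…

-0.21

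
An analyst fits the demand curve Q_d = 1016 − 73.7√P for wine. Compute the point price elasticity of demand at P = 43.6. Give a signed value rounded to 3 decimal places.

-0.460

dQ_d/dP = −73.7/(2√P) = -5.58077. At P = 43.6, Q_d = 529.357.
Ed = (dQ_d/dP)·(P/Q_d) = (-5.58077) × (43.6/529.357) = -0.45965…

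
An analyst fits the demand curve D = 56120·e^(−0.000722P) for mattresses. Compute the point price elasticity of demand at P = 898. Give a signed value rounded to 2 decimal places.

dD/dP = −0.000722·D = -21.1874. At P = 898, D = 29345.4.
Ed = (dD/dP)·(P/D) = (-21.1874) × (898/29345.4) = -0.6483…

-0.65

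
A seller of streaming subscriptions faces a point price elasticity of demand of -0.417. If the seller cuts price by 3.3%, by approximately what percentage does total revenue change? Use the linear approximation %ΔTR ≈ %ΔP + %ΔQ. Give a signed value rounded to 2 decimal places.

-1.92%

%ΔQ ≈ Ed × %ΔP = (-0.417) × (-3.3%) = +1.3761%
%ΔTR ≈ %ΔP + %ΔQ = (-3.3%) + (+1.3761%) = -1.9239%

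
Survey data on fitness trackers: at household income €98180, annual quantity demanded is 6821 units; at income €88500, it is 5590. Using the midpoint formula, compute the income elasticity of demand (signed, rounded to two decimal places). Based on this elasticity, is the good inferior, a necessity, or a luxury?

1.91; luxury

%ΔQ = (5590 − 6821)/[( 6821 + 5590)/2] = -1231/6205.5 = -0.198372…
%ΔIncome = (88500 − 98180)/[( 98180 + 88500)/2] = -9680/93340 = -0.103706…
E_income = (-1231/6205.5) / (-9680/93340) = 1.9128…
E_income > 1 ⇒ normal good, luxury.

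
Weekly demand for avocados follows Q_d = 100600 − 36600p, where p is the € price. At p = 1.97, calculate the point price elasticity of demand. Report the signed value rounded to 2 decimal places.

dQ_d/dp = −36600. At p = 1.97, Q_d = 100600 − 36600(1.97) = 28498.
Ed = (dQ_d/dp)·(p/Q_d) = −36600 × (1.97/28498) = -2.5300…

-2.53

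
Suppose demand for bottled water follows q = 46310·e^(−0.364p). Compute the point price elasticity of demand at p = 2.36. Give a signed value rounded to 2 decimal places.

dq/dp = −0.364·q = -7140.03. At p = 2.36, q = 19615.5.
Ed = (dq/dp)·(p/q) = (-7140.03) × (2.36/19615.5) = -0.8590…

-0.86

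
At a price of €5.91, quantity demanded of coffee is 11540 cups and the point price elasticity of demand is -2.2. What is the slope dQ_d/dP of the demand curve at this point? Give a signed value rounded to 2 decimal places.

Ed = (dQ_d/dP)·(P/Q_d) ⇒ dQ_d/dP = Ed·Q_d/P = (-2.2)·11540/5.91 = -4295.7698…

-4295.77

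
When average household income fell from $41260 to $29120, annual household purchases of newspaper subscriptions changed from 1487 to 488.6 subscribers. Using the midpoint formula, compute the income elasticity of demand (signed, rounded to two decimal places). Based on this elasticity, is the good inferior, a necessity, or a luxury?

2.93; luxury

%ΔQ = (488.6 − 1487)/[( 1487 + 488.6)/2] = -998.4/987.8 = -1.010730…
%ΔIncome = (29120 − 41260)/[( 41260 + 29120)/2] = -12140/35190 = -0.344984…
E_income = (-998.4/987.8) / (-12140/35190) = 2.9297…
E_income > 1 ⇒ normal good, luxury.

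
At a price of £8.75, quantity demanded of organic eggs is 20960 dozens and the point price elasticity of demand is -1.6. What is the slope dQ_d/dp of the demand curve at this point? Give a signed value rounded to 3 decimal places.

-3832.686

Ed = (dQ_d/dp)·(p/Q_d) ⇒ dQ_d/dp = Ed·Q_d/p = (-1.6)·20960/8.75 = -3832.68571…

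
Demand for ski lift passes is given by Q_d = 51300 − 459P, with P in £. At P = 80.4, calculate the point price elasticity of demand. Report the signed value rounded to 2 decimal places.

dQ_d/dP = −459. At P = 80.4, Q_d = 51300 − 459(80.4) = 14396.4.
Ed = (dQ_d/dP)·(P/Q_d) = −459 × (80.4/14396.4) = -2.5633…

-2.56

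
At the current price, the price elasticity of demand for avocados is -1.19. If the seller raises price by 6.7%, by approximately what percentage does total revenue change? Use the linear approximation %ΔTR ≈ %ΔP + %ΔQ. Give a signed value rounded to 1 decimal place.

-1.3%

%ΔQ ≈ Ed × %ΔP = (-1.19) × (+6.7%) = -7.9730%
%ΔTR ≈ %ΔP + %ΔQ = (+6.7%) + (-7.9730%) = -1.2730%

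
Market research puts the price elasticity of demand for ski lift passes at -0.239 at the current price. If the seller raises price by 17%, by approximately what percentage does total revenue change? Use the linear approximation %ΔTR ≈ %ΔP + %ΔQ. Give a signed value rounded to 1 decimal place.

%ΔQ ≈ Ed × %ΔP = (-0.239) × (+17%) = -4.0630%
%ΔTR ≈ %ΔP + %ΔQ = (+17%) + (-4.0630%) = +12.9370%

+12.9%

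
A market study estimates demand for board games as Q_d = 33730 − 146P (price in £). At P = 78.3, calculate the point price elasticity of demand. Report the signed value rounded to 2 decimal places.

dQ_d/dP = −146. At P = 78.3, Q_d = 33730 − 146(78.3) = 22298.2.
Ed = (dQ_d/dP)·(P/Q_d) = −146 × (78.3/22298.2) = -0.5126…

-0.51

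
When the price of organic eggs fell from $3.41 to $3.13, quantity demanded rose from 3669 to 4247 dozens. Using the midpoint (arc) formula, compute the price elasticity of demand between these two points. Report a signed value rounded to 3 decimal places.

-1.705

%ΔQ = (4247 − 3669) / [(3669 + 4247)/2] = 578/3958 = 0.146033…
%ΔP = (3.13 − 3.41) / [(3.41 + 3.13)/2] = -0.28/3.27 = -0.085626…
Arc Ed = %ΔQ / %ΔP = (578/3958) / (-0.28/3.27) = -1.70546…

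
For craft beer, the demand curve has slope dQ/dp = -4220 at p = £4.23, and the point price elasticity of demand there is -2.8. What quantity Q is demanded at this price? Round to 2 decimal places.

Ed = (dQ/dp)·(p/Q) ⇒ Q = (dQ/dp)·p/Ed = (-4220)·4.23/(-2.8) = 6375.2142…

6375.21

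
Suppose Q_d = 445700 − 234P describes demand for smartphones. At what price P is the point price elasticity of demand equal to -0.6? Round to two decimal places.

714.26

Ed = −234P/(445700 − 234P). Set this equal to -0.6:
234P = 0.6·(445700 − 234P) ⇒ 234P(1 + 0.6) = 0.6·445700
P = 0.6·445700 / (234·1.6) = 714.2628…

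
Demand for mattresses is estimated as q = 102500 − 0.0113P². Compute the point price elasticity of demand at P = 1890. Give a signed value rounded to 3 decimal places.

dq/dP = −2·0.0113·P = -42.714. At P = 1890, q = 62135.27.
Ed = (dq/dP)·(P/q) = (-42.714) × (1890/62135.27) = -1.29925…

-1.299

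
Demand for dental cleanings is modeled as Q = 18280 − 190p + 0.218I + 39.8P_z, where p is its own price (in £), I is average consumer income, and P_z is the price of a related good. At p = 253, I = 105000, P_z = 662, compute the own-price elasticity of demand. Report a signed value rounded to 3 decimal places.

-2.472

At the given values, Q = 18280 − 190(253) + 0.218(105000) + 39.8(662) = 19447.6.
∂Q/∂p = −190.
E = (-190) × (253/19447.6) = -2.47177…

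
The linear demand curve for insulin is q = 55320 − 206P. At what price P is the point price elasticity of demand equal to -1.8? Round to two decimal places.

172.64

Ed = −206P/(55320 − 206P). Set this equal to -1.8:
206P = 1.8·(55320 − 206P) ⇒ 206P(1 + 1.8) = 1.8·55320
P = 1.8·55320 / (206·2.8) = 172.6352…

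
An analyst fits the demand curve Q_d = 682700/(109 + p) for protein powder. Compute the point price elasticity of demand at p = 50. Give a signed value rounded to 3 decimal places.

dQ_d/dp = −682700/(109 + p)² = -27.0045. At p = 50, Q_d = 4293.71.
Ed = (dQ_d/dp)·(p/Q_d) = (-27.0045) × (50/4293.71) = -0.31446…

-0.314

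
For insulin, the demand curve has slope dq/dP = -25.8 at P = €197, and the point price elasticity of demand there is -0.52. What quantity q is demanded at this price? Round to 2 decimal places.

9774.23

Ed = (dq/dP)·(P/q) ⇒ q = (dq/dP)·P/Ed = (-25.8)·197/(-0.52) = 9774.2307…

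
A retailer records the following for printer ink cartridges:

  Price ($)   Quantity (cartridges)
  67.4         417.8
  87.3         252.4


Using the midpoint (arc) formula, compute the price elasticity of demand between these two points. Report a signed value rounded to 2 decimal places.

%ΔQ = (252.4 − 417.8) / [(417.8 + 252.4)/2] = -165.4/335.1 = -0.493584…
%ΔP = (87.3 − 67.4) / [(67.4 + 87.3)/2] = 19.9/77.35 = 0.257272…
Arc Ed = %ΔQ / %ΔP = (-165.4/335.1) / (19.9/77.35) = -1.9185…

-1.92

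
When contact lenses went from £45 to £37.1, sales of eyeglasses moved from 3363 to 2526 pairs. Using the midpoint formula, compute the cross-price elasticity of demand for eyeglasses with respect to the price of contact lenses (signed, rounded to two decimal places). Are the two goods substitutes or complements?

%ΔQ_{eyeglasses} = (2526 − 3363)/avg = -837/2944.5 = -0.284258…
%ΔP_{contact lenses} = (37.1 − 45)/avg = -7.9/41.05 = -0.192448…
E_cross = (-837/2944.5) / (-7.9/41.05) = 1.4770…
E_cross > 0 ⇒ the goods are substitutes.

1.48; substitutes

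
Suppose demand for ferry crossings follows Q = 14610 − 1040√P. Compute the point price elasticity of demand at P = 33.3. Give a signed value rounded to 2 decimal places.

dQ/dP = −1040/(2√P) = -90.1117. At P = 33.3, Q = 8608.56.
Ed = (dQ/dP)·(P/Q) = (-90.1117) × (33.3/8608.56) = -0.3485…

-0.35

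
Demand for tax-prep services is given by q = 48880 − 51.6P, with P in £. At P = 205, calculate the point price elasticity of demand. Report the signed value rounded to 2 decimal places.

dq/dP = −51.6. At P = 205, q = 48880 − 51.6(205) = 38302.
Ed = (dq/dP)·(P/q) = −51.6 × (205/38302) = -0.2761…

-0.28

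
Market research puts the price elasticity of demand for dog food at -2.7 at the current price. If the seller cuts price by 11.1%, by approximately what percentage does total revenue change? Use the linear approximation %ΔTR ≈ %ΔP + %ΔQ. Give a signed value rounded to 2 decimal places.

%ΔQ ≈ Ed × %ΔP = (-2.7) × (-11.1%) = +29.9700%
%ΔTR ≈ %ΔP + %ΔQ = (-11.1%) + (+29.9700%) = +18.8700%

+18.87%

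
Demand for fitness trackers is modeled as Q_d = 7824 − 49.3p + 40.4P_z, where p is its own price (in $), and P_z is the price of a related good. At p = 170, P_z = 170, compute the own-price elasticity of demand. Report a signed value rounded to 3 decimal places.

At the given values, Q_d = 7824 − 49.3(170) + 40.4(170) = 6311.
∂Q_d/∂p = −49.3.
E = (-49.3) × (170/6311) = -1.32799…

-1.328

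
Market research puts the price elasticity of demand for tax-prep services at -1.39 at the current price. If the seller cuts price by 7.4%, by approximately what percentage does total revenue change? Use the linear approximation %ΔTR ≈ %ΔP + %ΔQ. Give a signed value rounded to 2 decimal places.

+2.89%

%ΔQ ≈ Ed × %ΔP = (-1.39) × (-7.4%) = +10.2860%
%ΔTR ≈ %ΔP + %ΔQ = (-7.4%) + (+10.2860%) = +2.8860%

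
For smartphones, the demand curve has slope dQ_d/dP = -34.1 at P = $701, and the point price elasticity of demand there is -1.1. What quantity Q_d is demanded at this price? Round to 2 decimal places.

21731.00

Ed = (dQ_d/dP)·(P/Q_d) ⇒ Q_d = (dQ_d/dP)·P/Ed = (-34.1)·701/(-1.1) = 21731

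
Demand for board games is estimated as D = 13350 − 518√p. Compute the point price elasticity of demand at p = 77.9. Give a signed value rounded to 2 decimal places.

dD/dp = −518/(2√p) = -29.3448. At p = 77.9, D = 8778.08.
Ed = (dD/dp)·(p/D) = (-29.3448) × (77.9/8778.08) = -0.2604…

-0.26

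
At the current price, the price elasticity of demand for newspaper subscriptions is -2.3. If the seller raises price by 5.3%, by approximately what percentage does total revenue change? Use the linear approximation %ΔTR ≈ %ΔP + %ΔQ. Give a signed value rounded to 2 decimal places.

%ΔQ ≈ Ed × %ΔP = (-2.3) × (+5.3%) = -12.1900%
%ΔTR ≈ %ΔP + %ΔQ = (+5.3%) + (-12.1900%) = -6.8900%

-6.89%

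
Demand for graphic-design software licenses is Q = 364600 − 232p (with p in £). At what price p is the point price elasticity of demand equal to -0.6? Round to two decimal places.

589.33

Ed = −232p/(364600 − 232p). Set this equal to -0.6:
232p = 0.6·(364600 − 232p) ⇒ 232p(1 + 0.6) = 0.6·364600
p = 0.6·364600 / (232·1.6) = 589.3318…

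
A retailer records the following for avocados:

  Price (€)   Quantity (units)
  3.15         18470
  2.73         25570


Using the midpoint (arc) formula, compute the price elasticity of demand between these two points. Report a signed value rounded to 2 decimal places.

-2.26

%ΔQ = (25570 − 18470) / [(18470 + 25570)/2] = 7100/22020 = 0.322434…
%ΔP = (2.73 − 3.15) / [(3.15 + 2.73)/2] = -0.42/2.94 = -0.142857…
Arc Ed = %ΔQ / %ΔP = (7100/22020) / (-0.42/2.94) = -2.2570…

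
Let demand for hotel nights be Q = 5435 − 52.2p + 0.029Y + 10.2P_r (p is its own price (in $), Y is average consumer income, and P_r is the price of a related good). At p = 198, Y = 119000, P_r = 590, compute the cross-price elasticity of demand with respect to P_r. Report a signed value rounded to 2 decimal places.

At the given values, Q = 5435 − 52.2(198) + 0.029(119000) + 10.2(590) = 4568.4.
∂Q/∂P_r = 10.2.
E = (10.2) × (590/4568.4) = 1.3173…

1.32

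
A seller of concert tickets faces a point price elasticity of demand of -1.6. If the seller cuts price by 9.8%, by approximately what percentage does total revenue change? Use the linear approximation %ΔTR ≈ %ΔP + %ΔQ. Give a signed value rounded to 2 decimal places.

+5.88%

%ΔQ ≈ Ed × %ΔP = (-1.6) × (-9.8%) = +15.6800%
%ΔTR ≈ %ΔP + %ΔQ = (-9.8%) + (+15.6800%) = +5.8800%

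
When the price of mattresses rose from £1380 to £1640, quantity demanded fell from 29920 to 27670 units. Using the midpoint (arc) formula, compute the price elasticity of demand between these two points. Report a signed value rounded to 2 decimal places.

%ΔQ = (27670 − 29920) / [(29920 + 27670)/2] = -2250/28795 = -0.078138…
%ΔP = (1640 − 1380) / [(1380 + 1640)/2] = 260/1510 = 0.172185…
Arc Ed = %ΔQ / %ΔP = (-2250/28795) / (260/1510) = -0.4538…

-0.45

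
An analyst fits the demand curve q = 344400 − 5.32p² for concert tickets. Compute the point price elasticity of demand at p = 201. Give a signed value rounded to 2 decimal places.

dq/dp = −2·5.32·p = -2138.64. At p = 201, q = 129466.68.
Ed = (dq/dp)·(p/q) = (-2138.64) × (201/129466.68) = -3.3202…

-3.32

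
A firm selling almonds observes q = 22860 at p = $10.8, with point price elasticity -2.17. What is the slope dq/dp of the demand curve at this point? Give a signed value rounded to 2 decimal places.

Ed = (dq/dp)·(p/q) ⇒ dq/dp = Ed·q/p = (-2.17)·22860/10.8 = -4593.1666…

-4593.17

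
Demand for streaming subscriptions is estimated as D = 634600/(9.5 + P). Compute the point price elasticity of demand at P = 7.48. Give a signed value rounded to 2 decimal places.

dD/dP = −634600/(9.5 + P)² = -2201.02. At P = 7.48, D = 37373.4.
Ed = (dD/dP)·(P/D) = (-2201.02) × (7.48/37373.4) = -0.4405…

-0.44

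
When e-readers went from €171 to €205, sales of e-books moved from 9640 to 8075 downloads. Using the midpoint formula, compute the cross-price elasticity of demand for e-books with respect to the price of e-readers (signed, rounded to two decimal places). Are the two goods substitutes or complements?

-0.98; complements

%ΔQ_{e-books} = (8075 − 9640)/avg = -1565/8857.5 = -0.176686…
%ΔP_{e-readers} = (205 − 171)/avg = 34/188 = 0.180851…
E_cross = (-1565/8857.5) / (34/188) = -0.9769…
E_cross < 0 ⇒ the goods are complements.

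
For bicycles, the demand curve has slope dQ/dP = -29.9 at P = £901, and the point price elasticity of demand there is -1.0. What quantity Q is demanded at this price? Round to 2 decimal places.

26939.90

Ed = (dQ/dP)·(P/Q) ⇒ Q = (dQ/dP)·P/Ed = (-29.9)·901/(-1.0) = 26939.9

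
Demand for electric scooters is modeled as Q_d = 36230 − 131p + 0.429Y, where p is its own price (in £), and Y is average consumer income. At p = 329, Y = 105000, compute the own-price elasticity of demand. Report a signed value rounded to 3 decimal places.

At the given values, Q_d = 36230 − 131(329) + 0.429(105000) = 38176.
∂Q_d/∂p = −131.
E = (-131) × (329/38176) = -1.12895…

-1.129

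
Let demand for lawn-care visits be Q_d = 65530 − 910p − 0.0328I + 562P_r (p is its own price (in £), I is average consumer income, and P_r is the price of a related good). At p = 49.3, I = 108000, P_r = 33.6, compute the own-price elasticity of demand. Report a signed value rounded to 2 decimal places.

At the given values, Q_d = 65530 − 910(49.3) − 0.0328(108000) + 562(33.6) = 36007.8.
∂Q_d/∂p = −910.
E = (-910) × (49.3/36007.8) = -1.2459…

-1.25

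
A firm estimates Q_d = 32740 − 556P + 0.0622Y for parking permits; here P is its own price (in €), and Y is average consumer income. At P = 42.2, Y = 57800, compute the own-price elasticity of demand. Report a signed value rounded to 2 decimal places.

-1.82

At the given values, Q_d = 32740 − 556(42.2) + 0.0622(57800) = 12871.96.
∂Q_d/∂P = −556.
E = (-556) × (42.2/12871.96) = -1.8228…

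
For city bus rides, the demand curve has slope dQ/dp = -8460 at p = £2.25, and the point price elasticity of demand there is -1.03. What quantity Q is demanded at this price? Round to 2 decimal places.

Ed = (dQ/dp)·(p/Q) ⇒ Q = (dQ/dp)·p/Ed = (-8460)·2.25/(-1.03) = 18480.5825…

18480.58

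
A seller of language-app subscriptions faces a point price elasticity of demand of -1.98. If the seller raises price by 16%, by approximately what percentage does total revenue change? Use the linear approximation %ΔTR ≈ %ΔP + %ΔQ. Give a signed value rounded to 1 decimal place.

%ΔQ ≈ Ed × %ΔP = (-1.98) × (+16%) = -31.6800%
%ΔTR ≈ %ΔP + %ΔQ = (+16%) + (-31.6800%) = -15.6800%

-15.7%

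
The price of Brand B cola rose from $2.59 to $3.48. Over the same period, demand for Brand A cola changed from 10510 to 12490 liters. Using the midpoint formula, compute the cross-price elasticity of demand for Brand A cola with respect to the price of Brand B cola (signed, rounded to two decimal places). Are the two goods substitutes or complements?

%ΔQ_{Brand A cola} = (12490 − 10510)/avg = 1980/11500 = 0.172173…
%ΔP_{Brand B cola} = (3.48 − 2.59)/avg = 0.89/3.035 = 0.293245…
E_cross = (1980/11500) / (0.89/3.035) = 0.5871…
E_cross > 0 ⇒ the goods are substitutes.

0.59; substitutes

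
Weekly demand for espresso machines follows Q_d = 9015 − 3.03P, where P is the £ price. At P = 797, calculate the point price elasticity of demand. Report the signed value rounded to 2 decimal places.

-0.37

dQ_d/dP = −3.03. At P = 797, Q_d = 9015 − 3.03(797) = 6600.09.
Ed = (dQ_d/dP)·(P/Q_d) = −3.03 × (797/6600.09) = -0.3658…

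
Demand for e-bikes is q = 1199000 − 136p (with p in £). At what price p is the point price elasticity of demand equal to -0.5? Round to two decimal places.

2938.73

Ed = −136p/(1199000 − 136p). Set this equal to -0.5:
136p = 0.5·(1199000 − 136p) ⇒ 136p(1 + 0.5) = 0.5·1199000
p = 0.5·1199000 / (136·1.5) = 2938.7254…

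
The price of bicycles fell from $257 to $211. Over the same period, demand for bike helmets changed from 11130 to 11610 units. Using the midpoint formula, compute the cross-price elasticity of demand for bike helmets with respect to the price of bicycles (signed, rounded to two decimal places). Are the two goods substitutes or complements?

%ΔQ_{bike helmets} = (11610 − 11130)/avg = 480/11370 = 0.042216…
%ΔP_{bicycles} = (211 − 257)/avg = -46/234 = -0.196581…
E_cross = (480/11370) / (-46/234) = -0.2147…
E_cross < 0 ⇒ the goods are complements.

-0.21; complements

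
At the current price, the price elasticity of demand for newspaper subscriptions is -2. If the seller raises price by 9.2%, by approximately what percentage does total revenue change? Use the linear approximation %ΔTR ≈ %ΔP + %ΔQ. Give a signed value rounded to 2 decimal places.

-9.20%

%ΔQ ≈ Ed × %ΔP = (-2) × (+9.2%) = -18.4000%
%ΔTR ≈ %ΔP + %ΔQ = (+9.2%) + (-18.4000%) = -9.2000%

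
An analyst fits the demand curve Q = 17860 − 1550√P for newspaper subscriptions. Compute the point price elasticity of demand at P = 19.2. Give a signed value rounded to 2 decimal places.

dQ/dP = −1550/(2√P) = -176.869. At P = 19.2, Q = 11068.2.
Ed = (dQ/dP)·(P/Q) = (-176.869) × (19.2/11068.2) = -0.3068…

-0.31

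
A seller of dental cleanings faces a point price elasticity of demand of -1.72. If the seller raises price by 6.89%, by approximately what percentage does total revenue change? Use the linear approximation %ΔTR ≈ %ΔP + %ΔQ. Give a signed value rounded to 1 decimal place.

%ΔQ ≈ Ed × %ΔP = (-1.72) × (+6.89%) = -11.8508%
%ΔTR ≈ %ΔP + %ΔQ = (+6.89%) + (-11.8508%) = -4.9608%

-5.0%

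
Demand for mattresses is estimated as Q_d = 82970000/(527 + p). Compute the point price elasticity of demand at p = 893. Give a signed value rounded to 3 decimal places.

dQ_d/dp = −82970000/(527 + p)² = -41.1476. At p = 893, Q_d = 58429.6.
Ed = (dQ_d/dp)·(p/Q_d) = (-41.1476) × (893/58429.6) = -0.62887…

-0.629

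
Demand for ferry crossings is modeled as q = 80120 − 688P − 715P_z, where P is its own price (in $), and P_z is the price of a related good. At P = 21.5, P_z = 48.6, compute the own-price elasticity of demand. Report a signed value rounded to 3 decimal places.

At the given values, q = 80120 − 688(21.5) − 715(48.6) = 30579.
∂q/∂P = −688.
E = (-688) × (21.5/30579) = -0.48373…

-0.484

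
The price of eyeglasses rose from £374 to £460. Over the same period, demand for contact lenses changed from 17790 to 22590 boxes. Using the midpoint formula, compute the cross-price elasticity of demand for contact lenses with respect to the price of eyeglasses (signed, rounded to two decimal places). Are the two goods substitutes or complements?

1.15; substitutes

%ΔQ_{contact lenses} = (22590 − 17790)/avg = 4800/20190 = 0.237741…
%ΔP_{eyeglasses} = (460 − 374)/avg = 86/417 = 0.206235…
E_cross = (4800/20190) / (86/417) = 1.1527…
E_cross > 0 ⇒ the goods are substitutes.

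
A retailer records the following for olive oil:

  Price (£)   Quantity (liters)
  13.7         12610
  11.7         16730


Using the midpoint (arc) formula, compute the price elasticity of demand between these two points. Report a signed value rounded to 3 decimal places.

%ΔQ = (16730 − 12610) / [(12610 + 16730)/2] = 4120/14670 = 0.280845…
%ΔP = (11.7 − 13.7) / [(13.7 + 11.7)/2] = -2/12.7 = -0.157480…
Arc Ed = %ΔQ / %ΔP = (4120/14670) / (-2/12.7) = -1.78336…

-1.783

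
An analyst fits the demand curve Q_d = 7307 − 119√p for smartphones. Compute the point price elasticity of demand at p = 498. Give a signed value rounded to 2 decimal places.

-0.29

dQ_d/dp = −119/(2√p) = -2.66626. At p = 498, Q_d = 4651.41.
Ed = (dQ_d/dp)·(p/Q_d) = (-2.66626) × (498/4651.41) = -0.2854…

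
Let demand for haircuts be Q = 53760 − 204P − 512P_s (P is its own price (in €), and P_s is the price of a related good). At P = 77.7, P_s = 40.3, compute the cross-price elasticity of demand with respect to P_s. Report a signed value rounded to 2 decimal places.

-1.19

At the given values, Q = 53760 − 204(77.7) − 512(40.3) = 17275.6.
∂Q/∂P_s = -512.
E = (-512) × (40.3/17275.6) = -1.1943…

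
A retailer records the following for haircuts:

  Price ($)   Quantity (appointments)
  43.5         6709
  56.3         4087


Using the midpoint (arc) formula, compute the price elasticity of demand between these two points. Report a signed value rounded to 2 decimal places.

%ΔQ = (4087 − 6709) / [(6709 + 4087)/2] = -2622/5398 = -0.485735…
%ΔP = (56.3 − 43.5) / [(43.5 + 56.3)/2] = 12.8/49.9 = 0.256513…
Arc Ed = %ΔQ / %ΔP = (-2622/5398) / (12.8/49.9) = -1.8936…

-1.89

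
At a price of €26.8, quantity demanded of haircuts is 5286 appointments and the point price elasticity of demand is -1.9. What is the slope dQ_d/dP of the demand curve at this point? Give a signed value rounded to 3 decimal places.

-374.754

Ed = (dQ_d/dP)·(P/Q_d) ⇒ dQ_d/dP = Ed·Q_d/P = (-1.9)·5286/26.8 = -374.75373…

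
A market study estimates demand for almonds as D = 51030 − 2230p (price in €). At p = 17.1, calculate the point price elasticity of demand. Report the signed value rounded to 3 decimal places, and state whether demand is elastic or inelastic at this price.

-2.957; elastic

dD/dp = −2230. At p = 17.1, D = 51030 − 2230(17.1) = 12897.
Ed = (dD/dp)·(p/D) = −2230 × (17.1/12897) = -2.95673…
|Ed| = 2.957 > 1, so demand is elastic.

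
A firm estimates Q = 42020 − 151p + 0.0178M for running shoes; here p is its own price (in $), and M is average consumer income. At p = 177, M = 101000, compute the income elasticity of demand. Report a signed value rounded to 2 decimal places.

0.11

At the given values, Q = 42020 − 151(177) + 0.0178(101000) = 17090.8.
∂Q/∂M = 0.0178.
E = (0.0178) × (101000/17090.8) = 0.1051…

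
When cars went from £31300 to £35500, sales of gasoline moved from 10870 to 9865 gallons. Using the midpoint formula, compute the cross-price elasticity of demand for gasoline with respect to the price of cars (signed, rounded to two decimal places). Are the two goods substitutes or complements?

%ΔQ_{gasoline} = (9865 − 10870)/avg = -1005/10367.5 = -0.096937…
%ΔP_{cars} = (35500 − 31300)/avg = 4200/33400 = 0.125748…
E_cross = (-1005/10367.5) / (4200/33400) = -0.7708…
E_cross < 0 ⇒ the goods are complements.

-0.77; complements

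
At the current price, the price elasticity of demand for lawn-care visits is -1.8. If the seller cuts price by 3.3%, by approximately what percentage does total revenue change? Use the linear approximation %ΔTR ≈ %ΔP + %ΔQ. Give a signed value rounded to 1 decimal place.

+2.6%

%ΔQ ≈ Ed × %ΔP = (-1.8) × (-3.3%) = +5.9400%
%ΔTR ≈ %ΔP + %ΔQ = (-3.3%) + (+5.9400%) = +2.6400%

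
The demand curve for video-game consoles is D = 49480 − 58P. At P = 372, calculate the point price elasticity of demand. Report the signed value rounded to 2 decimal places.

-0.77

dD/dP = −58. At P = 372, D = 49480 − 58(372) = 27904.
Ed = (dD/dP)·(P/D) = −58 × (372/27904) = -0.7732…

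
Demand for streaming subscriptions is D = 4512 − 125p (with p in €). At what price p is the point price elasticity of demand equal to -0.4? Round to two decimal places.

10.31

Ed = −125p/(4512 − 125p). Set this equal to -0.4:
125p = 0.4·(4512 − 125p) ⇒ 125p(1 + 0.4) = 0.4·4512
p = 0.4·4512 / (125·1.4) = 10.3131…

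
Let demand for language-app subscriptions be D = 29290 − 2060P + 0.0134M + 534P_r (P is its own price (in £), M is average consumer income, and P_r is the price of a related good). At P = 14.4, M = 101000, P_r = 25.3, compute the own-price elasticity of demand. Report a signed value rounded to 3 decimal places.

-2.047

At the given values, D = 29290 − 2060(14.4) + 0.0134(101000) + 534(25.3) = 14489.6.
∂D/∂P = −2060.
E = (-2060) × (14.4/14489.6) = -2.04726…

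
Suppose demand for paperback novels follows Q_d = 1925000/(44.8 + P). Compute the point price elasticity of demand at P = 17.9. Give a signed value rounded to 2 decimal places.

-0.29

dQ_d/dP = −1925000/(44.8 + P)² = -489.661. At P = 17.9, Q_d = 30701.8.
Ed = (dQ_d/dP)·(P/Q_d) = (-489.661) × (17.9/30701.8) = -0.2854…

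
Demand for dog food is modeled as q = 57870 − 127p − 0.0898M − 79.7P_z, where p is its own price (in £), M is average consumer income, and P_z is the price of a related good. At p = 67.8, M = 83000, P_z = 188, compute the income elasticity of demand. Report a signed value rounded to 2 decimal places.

-0.28

At the given values, q = 57870 − 127(67.8) − 0.0898(83000) − 79.7(188) = 26822.4.
∂q/∂M = -0.0898.
E = (-0.0898) × (83000/26822.4) = -0.2778…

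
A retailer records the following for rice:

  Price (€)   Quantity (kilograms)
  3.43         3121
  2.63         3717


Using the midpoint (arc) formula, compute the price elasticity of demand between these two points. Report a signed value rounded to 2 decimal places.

%ΔQ = (3717 − 3121) / [(3121 + 3717)/2] = 596/3419 = 0.174319…
%ΔP = (2.63 − 3.43) / [(3.43 + 2.63)/2] = -0.8/3.03 = -0.264026…
Arc Ed = %ΔQ / %ΔP = (596/3419) / (-0.8/3.03) = -0.6602…

-0.66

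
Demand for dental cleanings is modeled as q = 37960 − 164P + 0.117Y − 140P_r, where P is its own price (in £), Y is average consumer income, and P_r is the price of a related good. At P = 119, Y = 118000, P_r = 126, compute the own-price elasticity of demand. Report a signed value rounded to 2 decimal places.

At the given values, q = 37960 − 164(119) + 0.117(118000) − 140(126) = 14610.
∂q/∂P = −164.
E = (-164) × (119/14610) = -1.3357…

-1.34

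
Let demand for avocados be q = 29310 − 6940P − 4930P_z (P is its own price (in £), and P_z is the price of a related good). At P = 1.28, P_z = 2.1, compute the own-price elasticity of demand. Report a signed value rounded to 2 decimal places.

At the given values, q = 29310 − 6940(1.28) − 4930(2.1) = 10073.8.
∂q/∂P = −6940.
E = (-6940) × (1.28/10073.8) = -0.8818…

-0.88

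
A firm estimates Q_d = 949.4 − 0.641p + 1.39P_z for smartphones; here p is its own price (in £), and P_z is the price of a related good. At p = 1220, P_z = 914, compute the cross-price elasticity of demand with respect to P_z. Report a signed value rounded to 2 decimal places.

0.88

At the given values, Q_d = 949.4 − 0.641(1220) + 1.39(914) = 1437.84.
∂Q_d/∂P_z = 1.39.
E = (1.39) × (914/1437.84) = 0.8835…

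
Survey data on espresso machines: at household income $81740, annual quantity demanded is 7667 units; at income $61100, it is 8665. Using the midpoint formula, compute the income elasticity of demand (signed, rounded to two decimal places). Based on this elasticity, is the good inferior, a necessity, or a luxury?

%ΔQ = (8665 − 7667)/[( 7667 + 8665)/2] = 998/8166 = 0.122214…
%ΔIncome = (61100 − 81740)/[( 81740 + 61100)/2] = -20640/71420 = -0.288994…
E_income = (998/8166) / (-20640/71420) = -0.4228…
E_income < 0 ⇒ inferior good.

-0.42; inferior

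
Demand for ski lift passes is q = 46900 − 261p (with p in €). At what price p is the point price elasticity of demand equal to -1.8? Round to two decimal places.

115.52

Ed = −261p/(46900 − 261p). Set this equal to -1.8:
261p = 1.8·(46900 − 261p) ⇒ 261p(1 + 1.8) = 1.8·46900
p = 1.8·46900 / (261·2.8) = 115.5172…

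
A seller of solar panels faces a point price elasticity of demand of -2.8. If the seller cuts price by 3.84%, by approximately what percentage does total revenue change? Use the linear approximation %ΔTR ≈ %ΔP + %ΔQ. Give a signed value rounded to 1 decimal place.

+6.9%

%ΔQ ≈ Ed × %ΔP = (-2.8) × (-3.84%) = +10.7520%
%ΔTR ≈ %ΔP + %ΔQ = (-3.84%) + (+10.7520%) = +6.9120%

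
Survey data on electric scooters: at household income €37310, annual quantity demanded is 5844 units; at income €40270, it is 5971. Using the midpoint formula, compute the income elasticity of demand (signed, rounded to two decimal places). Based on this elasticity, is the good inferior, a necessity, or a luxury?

%ΔQ = (5971 − 5844)/[( 5844 + 5971)/2] = 127/5907.5 = 0.021498…
%ΔIncome = (40270 − 37310)/[( 37310 + 40270)/2] = 2960/38790 = 0.076308…
E_income = (127/5907.5) / (2960/38790) = 0.2817…
0 < E_income < 1 ⇒ normal good, necessity.

0.28; necessity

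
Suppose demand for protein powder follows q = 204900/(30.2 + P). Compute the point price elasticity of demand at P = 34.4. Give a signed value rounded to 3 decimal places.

-0.533

dq/dP = −204900/(30.2 + P)² = -49.0995. At P = 34.4, q = 3171.83.
Ed = (dq/dP)·(P/q) = (-49.0995) × (34.4/3171.83) = -0.53250…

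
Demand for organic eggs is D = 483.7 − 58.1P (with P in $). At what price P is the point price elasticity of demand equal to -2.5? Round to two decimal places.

Ed = −58.1P/(483.7 − 58.1P). Set this equal to -2.5:
58.1P = 2.5·(483.7 − 58.1P) ⇒ 58.1P(1 + 2.5) = 2.5·483.7
P = 2.5·483.7 / (58.1·3.5) = 5.9466…

5.95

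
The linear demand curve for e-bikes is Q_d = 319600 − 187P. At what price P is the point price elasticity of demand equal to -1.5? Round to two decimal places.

1025.45

Ed = −187P/(319600 − 187P). Set this equal to -1.5:
187P = 1.5·(319600 − 187P) ⇒ 187P(1 + 1.5) = 1.5·319600
P = 1.5·319600 / (187·2.5) = 1025.4545…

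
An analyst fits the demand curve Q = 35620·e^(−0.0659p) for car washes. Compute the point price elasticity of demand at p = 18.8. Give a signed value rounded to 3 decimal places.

-1.239

dQ/dp = −0.0659·Q = -680.022. At p = 18.8, Q = 10319.
Ed = (dQ/dp)·(p/Q) = (-680.022) × (18.8/10319) = -1.23892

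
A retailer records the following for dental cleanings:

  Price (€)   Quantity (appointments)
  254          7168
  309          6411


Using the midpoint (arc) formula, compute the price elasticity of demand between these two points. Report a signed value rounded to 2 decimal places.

%ΔQ = (6411 − 7168) / [(7168 + 6411)/2] = -757/6789.5 = -0.111495…
%ΔP = (309 − 254) / [(254 + 309)/2] = 55/281.5 = 0.195381…
Arc Ed = %ΔQ / %ΔP = (-757/6789.5) / (55/281.5) = -0.5706…

-0.57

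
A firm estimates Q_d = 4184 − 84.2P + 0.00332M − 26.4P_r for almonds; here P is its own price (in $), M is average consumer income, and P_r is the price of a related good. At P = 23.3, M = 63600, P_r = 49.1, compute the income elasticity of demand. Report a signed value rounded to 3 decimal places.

At the given values, Q_d = 4184 − 84.2(23.3) + 0.00332(63600) − 26.4(49.1) = 1137.052.
∂Q_d/∂M = 0.00332.
E = (0.00332) × (63600/1137.052) = 0.18570…

0.186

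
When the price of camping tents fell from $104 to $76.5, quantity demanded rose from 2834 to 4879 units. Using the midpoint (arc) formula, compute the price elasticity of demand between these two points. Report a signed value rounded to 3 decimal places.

%ΔQ = (4879 − 2834) / [(2834 + 4879)/2] = 2045/3856.5 = 0.530273…
%ΔP = (76.5 − 104) / [(104 + 76.5)/2] = -27.5/90.25 = -0.304709…
Arc Ed = %ΔQ / %ΔP = (2045/3856.5) / (-27.5/90.25) = -1.74026…

-1.740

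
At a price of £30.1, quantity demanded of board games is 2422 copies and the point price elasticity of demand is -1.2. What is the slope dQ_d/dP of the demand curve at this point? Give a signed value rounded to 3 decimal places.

Ed = (dQ_d/dP)·(P/Q_d) ⇒ dQ_d/dP = Ed·Q_d/P = (-1.2)·2422/30.1 = -96.55813…

-96.558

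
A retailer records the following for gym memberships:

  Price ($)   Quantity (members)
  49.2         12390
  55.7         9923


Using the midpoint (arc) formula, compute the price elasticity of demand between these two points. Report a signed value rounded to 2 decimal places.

-1.78

%ΔQ = (9923 − 12390) / [(12390 + 9923)/2] = -2467/11156.5 = -0.221126…
%ΔP = (55.7 − 49.2) / [(49.2 + 55.7)/2] = 6.5/52.45 = 0.123927…
Arc Ed = %ΔQ / %ΔP = (-2467/11156.5) / (6.5/52.45) = -1.7843…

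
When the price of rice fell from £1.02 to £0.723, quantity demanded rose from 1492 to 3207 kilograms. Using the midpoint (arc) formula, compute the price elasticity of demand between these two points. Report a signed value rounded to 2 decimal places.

%ΔQ = (3207 − 1492) / [(1492 + 3207)/2] = 1715/2349.5 = 0.729942…
%ΔP = (0.723 − 1.02) / [(1.02 + 0.723)/2] = -0.297/0.8715 = -0.340791…
Arc Ed = %ΔQ / %ΔP = (1715/2349.5) / (-0.297/0.8715) = -2.1419…

-2.14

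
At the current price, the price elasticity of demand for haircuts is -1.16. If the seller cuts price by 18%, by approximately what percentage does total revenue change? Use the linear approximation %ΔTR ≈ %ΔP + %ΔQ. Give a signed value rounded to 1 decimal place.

+2.9%

%ΔQ ≈ Ed × %ΔP = (-1.16) × (-18%) = +20.8800%
%ΔTR ≈ %ΔP + %ΔQ = (-18%) + (+20.8800%) = +2.8800%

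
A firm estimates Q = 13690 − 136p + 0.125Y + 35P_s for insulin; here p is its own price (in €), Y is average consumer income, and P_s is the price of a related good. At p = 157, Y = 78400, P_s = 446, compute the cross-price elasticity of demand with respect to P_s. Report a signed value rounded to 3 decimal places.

At the given values, Q = 13690 − 136(157) + 0.125(78400) + 35(446) = 17748.
∂Q/∂P_s = 35.
E = (35) × (446/17748) = 0.87953…

0.880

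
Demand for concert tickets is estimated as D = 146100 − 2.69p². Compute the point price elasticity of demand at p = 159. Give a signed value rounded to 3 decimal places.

-1.742

dD/dp = −2·2.69·p = -855.42. At p = 159, D = 78094.11.
Ed = (dD/dp)·(p/D) = (-855.42) × (159/78094.11) = -1.74163…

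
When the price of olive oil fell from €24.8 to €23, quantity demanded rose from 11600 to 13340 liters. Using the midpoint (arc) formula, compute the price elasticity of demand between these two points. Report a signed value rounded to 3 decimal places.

-1.853

%ΔQ = (13340 − 11600) / [(11600 + 13340)/2] = 1740/12470 = 0.139534…
%ΔP = (23 − 24.8) / [(24.8 + 23)/2] = -1.8/23.9 = -0.075313…
Arc Ed = %ΔQ / %ΔP = (1740/12470) / (-1.8/23.9) = -1.85271…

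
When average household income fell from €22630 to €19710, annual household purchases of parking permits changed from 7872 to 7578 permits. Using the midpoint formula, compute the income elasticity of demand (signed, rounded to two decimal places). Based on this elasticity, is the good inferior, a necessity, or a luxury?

%ΔQ = (7578 − 7872)/[( 7872 + 7578)/2] = -294/7725 = -0.038058…
%ΔIncome = (19710 − 22630)/[( 22630 + 19710)/2] = -2920/21170 = -0.137931…
E_income = (-294/7725) / (-2920/21170) = 0.2759…
0 < E_income < 1 ⇒ normal good, necessity.

0.28; necessity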